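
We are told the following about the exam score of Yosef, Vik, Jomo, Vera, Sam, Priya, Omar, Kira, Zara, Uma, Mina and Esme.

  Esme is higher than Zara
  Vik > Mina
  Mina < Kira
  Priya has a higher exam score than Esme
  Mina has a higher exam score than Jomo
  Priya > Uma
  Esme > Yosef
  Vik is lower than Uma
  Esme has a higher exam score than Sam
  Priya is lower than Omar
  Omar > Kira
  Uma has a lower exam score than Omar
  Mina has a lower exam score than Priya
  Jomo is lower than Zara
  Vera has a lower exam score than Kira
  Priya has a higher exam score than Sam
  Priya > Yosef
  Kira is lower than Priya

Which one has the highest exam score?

Omar

Jomo is not greatest since Jomo < Mina; Mina is not greatest since Mina < Vik; Vera is not greatest since Vera < Kira; Sam is not greatest since Sam < Esme; Zara is not greatest since Zara < Esme; Vik is not greatest since Vik < Uma; Uma is not greatest since Uma < Omar; Yosef is not greatest since Yosef < Priya; Esme is not greatest since Esme < Priya; Kira is not greatest since Kira < Priya; Priya is not greatest since Priya < Omar.
Only Omar has nothing above it, so Omar is the highest exam score.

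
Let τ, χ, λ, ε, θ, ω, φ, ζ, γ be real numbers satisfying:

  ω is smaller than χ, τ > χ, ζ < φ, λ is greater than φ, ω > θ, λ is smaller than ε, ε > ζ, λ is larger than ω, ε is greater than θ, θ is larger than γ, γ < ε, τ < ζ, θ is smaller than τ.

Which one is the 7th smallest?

The consecutive relations fix a unique order: γ < θ < ω < χ < τ < ζ < φ < λ < ε.
The 7th smallest is φ.

φ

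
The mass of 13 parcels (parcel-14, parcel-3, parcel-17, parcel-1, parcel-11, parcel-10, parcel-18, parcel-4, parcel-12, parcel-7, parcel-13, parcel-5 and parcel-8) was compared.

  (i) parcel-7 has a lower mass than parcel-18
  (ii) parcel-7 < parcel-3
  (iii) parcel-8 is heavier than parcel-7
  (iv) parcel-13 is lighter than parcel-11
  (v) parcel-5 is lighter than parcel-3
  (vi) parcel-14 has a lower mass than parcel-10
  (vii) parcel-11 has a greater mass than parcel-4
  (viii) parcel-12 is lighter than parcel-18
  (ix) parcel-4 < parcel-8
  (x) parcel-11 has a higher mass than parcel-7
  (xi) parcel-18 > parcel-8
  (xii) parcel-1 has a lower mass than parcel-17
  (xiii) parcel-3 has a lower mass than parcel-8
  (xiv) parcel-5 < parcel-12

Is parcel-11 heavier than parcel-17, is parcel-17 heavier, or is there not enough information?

Following every chain through parcel-17: below parcel-17 we get parcel-1.
parcel-11 is not reached, and no chain runs the other way from parcel-11 to parcel-17.
So the given relations leave the order of parcel-17 and parcel-11 undetermined.

undetermined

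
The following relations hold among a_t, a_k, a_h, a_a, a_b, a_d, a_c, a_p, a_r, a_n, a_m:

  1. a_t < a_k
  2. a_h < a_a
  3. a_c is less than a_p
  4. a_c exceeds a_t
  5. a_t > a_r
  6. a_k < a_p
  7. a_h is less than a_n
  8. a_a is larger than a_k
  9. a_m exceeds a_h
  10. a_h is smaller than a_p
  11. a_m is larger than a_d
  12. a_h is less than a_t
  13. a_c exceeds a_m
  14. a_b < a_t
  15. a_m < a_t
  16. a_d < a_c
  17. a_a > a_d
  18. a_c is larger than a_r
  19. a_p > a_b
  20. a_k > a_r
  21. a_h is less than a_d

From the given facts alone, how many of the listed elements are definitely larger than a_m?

5

The elements the relations force above a_m are a_t, a_k, a_c, a_p, a_a — no chain reaches any other.
That is 5.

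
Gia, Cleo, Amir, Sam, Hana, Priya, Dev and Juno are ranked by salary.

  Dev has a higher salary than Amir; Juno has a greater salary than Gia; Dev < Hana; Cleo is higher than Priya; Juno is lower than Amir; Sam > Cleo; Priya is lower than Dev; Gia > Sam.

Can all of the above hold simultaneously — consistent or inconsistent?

consistent

The single ordering Priya < Cleo < Sam < Gia < Juno < Amir < Dev < Hana satisfies every listed relation, so no contradiction arises.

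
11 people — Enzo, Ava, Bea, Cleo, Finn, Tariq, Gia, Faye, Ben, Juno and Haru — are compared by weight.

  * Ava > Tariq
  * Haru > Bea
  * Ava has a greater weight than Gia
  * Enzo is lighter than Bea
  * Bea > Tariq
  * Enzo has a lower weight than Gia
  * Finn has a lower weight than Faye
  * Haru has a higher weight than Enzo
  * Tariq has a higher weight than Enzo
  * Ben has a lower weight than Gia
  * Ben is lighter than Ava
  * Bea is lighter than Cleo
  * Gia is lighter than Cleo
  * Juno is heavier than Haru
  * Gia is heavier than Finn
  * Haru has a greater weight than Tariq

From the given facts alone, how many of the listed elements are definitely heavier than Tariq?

5

The elements the relations force above Tariq are Ava, Bea, Haru, Cleo, Juno — no chain reaches any other.
That is 5.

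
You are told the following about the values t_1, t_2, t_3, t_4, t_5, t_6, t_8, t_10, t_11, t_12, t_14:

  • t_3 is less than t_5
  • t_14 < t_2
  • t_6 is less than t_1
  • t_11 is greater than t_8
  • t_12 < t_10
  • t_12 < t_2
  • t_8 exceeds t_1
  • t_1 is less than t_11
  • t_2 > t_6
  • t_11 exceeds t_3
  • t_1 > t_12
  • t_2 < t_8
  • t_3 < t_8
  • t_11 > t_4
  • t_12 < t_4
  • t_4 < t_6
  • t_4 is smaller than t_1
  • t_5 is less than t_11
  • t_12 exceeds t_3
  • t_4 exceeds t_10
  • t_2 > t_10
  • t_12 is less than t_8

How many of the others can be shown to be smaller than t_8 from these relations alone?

The elements the relations force below t_8 are t_3, t_12, t_14, t_10, t_4, t_6, t_1, t_2 — no chain reaches any other.
That is 8.

8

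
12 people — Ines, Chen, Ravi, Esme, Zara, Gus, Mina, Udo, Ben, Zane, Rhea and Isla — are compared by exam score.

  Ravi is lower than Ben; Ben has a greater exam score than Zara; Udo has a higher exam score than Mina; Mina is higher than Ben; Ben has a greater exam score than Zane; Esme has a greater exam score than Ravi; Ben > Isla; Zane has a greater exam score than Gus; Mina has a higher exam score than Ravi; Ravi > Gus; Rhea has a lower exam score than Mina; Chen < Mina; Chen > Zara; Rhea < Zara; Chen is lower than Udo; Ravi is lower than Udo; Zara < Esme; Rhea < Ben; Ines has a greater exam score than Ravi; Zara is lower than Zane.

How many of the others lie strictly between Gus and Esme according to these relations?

The relations place Gus below Esme. An element lies strictly between them when it is forced above Gus and also forced below Esme.
Above Gus: {Zane, Ravi, Ines, Ben, Mina, Udo}. Below Esme: {Rhea, Zara, Ravi}.
Intersection: {Ravi} — 1.

1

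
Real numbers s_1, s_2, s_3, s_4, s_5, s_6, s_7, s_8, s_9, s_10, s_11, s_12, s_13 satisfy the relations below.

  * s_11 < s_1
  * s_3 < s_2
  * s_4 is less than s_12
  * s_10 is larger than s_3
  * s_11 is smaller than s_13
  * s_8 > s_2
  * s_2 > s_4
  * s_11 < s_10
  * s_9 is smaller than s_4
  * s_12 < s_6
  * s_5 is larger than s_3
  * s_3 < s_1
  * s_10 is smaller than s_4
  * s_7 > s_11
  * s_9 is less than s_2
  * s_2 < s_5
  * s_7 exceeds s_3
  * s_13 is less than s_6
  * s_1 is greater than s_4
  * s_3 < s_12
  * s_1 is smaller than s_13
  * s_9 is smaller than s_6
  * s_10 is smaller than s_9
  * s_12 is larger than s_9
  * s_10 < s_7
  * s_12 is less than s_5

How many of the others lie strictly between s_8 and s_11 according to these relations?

4

Chaining upward from s_11 reaches: s_10, s_9, s_4, s_1, s_12, s_13, s_7, s_2, s_6, s_5.
Chaining downward from s_8 reaches: s_3, s_10, s_9, s_4, s_2.
Strictly between s_11 and s_8 are those in both lists: s_10, s_9, s_4, s_2 — 4 elements.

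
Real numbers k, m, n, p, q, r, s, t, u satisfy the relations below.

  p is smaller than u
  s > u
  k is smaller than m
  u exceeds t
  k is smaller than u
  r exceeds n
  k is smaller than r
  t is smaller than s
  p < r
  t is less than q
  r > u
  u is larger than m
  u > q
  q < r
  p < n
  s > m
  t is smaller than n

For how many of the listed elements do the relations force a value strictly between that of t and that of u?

Chaining upward from t reaches: q, n, s, r.
Chaining downward from u reaches: p, k, q, m.
Strictly between t and u are those in both lists: q — 1 element.

1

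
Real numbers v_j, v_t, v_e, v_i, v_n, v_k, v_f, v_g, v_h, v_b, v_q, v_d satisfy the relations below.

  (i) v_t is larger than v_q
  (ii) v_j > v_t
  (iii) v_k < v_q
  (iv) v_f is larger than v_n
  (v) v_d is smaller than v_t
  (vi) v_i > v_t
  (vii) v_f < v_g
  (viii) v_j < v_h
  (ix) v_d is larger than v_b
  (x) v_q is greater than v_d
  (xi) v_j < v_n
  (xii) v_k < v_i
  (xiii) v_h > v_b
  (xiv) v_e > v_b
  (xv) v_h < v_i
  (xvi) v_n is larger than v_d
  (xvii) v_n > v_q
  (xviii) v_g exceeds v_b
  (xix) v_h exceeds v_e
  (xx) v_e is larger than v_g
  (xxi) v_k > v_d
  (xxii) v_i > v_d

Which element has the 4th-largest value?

Piecing the relations together gives one ordering: v_b < v_d < v_k < v_q < v_t < v_j < v_n < v_f < v_g < v_e < v_h < v_i.
Counting 4 from the largest end gives v_g.

v_g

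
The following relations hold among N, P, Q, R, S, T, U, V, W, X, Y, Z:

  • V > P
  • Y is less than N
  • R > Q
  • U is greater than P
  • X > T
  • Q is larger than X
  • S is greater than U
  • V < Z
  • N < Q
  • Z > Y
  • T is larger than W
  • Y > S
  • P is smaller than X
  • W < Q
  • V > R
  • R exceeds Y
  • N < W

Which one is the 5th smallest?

Chaining the given pairs: P < U < S < Y < N < W < T < X < Q < R < V < Z.
The 5th smallest is N.

N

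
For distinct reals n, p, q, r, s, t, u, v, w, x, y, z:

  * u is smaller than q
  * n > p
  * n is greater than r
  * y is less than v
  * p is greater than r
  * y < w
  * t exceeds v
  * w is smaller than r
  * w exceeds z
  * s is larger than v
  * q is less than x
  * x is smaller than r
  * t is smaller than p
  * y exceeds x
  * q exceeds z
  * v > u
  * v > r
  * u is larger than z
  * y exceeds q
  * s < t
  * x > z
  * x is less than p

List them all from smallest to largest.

z < u < q < x < y < w < r < v < s < t < p < n

The consecutive links are each given: z < u; u < q; q < x; x < y; y < w; w < r; r < v; v < s; s < t; t < p; p < n.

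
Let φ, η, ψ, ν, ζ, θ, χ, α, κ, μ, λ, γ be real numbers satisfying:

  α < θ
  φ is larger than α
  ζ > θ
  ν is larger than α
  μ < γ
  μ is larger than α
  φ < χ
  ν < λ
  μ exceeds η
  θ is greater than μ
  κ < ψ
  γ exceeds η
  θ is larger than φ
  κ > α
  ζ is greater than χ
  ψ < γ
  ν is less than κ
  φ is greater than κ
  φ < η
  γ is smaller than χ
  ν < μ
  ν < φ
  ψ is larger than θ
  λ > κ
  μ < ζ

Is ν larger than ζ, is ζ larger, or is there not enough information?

ζ

Link the given pairs in sequence: ν < κ; κ < φ; φ < η; η < μ; μ < θ; θ < ψ; ψ < γ; γ < χ; χ < ζ.
Together: ν < κ < φ < η < μ < θ < ψ < γ < χ < ζ.
So ζ is larger.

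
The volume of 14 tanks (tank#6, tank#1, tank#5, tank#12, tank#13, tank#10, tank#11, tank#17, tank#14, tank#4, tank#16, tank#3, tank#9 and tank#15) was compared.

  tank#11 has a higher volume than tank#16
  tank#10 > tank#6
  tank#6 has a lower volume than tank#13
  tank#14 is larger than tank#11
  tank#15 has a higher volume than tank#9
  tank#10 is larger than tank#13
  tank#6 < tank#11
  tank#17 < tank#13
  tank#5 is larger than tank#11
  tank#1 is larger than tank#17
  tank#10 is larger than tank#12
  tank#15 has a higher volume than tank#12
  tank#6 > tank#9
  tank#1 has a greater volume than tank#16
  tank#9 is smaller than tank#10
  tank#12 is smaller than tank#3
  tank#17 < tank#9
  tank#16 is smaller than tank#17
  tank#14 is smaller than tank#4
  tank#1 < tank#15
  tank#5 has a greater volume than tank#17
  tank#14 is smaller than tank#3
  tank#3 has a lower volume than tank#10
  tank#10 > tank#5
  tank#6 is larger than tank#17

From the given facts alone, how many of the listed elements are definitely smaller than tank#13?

4

The elements the relations force below tank#13 are tank#16, tank#17, tank#9, tank#6 — no chain reaches any other.
That is 4.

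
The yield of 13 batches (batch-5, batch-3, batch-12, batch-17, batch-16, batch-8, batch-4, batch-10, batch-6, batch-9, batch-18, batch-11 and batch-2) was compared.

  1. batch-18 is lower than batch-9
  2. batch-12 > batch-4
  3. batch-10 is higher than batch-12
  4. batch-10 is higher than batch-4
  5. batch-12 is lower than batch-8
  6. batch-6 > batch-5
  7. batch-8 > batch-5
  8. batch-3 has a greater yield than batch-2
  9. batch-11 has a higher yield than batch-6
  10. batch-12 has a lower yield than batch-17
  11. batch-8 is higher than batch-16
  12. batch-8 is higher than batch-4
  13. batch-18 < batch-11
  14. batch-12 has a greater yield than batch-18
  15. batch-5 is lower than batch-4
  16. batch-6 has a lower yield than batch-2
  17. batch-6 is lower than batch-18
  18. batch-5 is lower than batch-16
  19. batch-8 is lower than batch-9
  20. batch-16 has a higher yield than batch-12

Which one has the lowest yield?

batch-5

Chaining upward from batch-5: directly above it, batch-6, batch-4, batch-16, batch-8; then batch-18, batch-12, batch-10, batch-11, batch-2, batch-9; then batch-17, batch-3.
That covers every other element, and nothing is given below batch-5, so batch-5 is the lowest yield.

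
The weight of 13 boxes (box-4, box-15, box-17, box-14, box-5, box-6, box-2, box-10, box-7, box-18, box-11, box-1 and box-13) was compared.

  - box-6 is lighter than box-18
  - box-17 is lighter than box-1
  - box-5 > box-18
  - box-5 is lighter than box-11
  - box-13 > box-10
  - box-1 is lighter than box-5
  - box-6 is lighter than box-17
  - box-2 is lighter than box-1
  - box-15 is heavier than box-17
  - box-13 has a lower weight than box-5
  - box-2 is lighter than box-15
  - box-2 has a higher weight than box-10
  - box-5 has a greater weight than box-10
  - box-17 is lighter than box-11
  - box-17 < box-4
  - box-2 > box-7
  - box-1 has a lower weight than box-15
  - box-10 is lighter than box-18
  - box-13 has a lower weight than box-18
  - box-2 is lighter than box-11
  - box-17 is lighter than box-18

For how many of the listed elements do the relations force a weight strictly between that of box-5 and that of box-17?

2

The relations place box-17 below box-5. An element lies strictly between them when it is forced above box-17 and also forced below box-5.
Above box-17: {box-4, box-18, box-1, box-15, box-11}. Below box-5: {box-6, box-10, box-7, box-2, box-13, box-18, box-1}.
Intersection: {box-18, box-1} — 2.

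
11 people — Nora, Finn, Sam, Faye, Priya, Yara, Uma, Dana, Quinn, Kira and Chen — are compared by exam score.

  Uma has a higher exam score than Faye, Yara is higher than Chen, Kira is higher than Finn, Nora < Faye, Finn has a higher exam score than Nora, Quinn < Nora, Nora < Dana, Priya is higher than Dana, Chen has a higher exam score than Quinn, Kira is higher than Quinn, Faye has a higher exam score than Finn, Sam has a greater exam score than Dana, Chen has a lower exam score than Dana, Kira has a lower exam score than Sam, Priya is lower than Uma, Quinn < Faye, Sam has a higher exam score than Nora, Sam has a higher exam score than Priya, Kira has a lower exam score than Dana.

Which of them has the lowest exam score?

Nora is not least since Quinn < Nora; Finn is not least since Nora < Finn; Chen is not least since Quinn < Chen; Kira is not least since Finn < Kira; Faye is not least since Quinn < Faye; Dana is not least since Kira < Dana; Priya is not least since Dana < Priya; Yara is not least since Chen < Yara; Sam is not least since Kira < Sam; Uma is not least since Faye < Uma.
Only Quinn has nothing below it, so Quinn is the lowest exam score.

Quinn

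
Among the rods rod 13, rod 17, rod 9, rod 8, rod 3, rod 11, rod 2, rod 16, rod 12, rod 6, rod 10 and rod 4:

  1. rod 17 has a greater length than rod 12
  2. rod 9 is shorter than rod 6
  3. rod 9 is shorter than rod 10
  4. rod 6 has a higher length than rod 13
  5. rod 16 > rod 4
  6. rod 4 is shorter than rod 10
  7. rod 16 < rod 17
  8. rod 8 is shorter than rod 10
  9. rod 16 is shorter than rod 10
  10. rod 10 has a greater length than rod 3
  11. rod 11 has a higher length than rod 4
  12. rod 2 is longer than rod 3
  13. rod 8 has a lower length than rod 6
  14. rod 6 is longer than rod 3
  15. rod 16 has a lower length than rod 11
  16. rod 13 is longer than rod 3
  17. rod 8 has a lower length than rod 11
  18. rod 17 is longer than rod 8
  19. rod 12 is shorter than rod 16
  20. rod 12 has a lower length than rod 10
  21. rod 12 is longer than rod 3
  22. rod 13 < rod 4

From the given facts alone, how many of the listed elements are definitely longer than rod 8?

The elements the relations force above rod 8 are rod 10, rod 11, rod 17, rod 6 — no chain reaches any other.
That is 4.

4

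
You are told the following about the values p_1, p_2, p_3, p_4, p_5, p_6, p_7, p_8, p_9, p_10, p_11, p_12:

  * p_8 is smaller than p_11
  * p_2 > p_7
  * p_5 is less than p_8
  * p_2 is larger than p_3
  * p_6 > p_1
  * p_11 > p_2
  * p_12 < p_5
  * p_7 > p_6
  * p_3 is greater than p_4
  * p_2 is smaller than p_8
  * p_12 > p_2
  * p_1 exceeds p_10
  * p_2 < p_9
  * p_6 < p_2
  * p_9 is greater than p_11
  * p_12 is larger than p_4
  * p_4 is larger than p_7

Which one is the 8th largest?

p_4

Chaining the given pairs: p_10 < p_1 < p_6 < p_7 < p_4 < p_3 < p_2 < p_12 < p_5 < p_8 < p_11 < p_9.
The 8th largest is p_4.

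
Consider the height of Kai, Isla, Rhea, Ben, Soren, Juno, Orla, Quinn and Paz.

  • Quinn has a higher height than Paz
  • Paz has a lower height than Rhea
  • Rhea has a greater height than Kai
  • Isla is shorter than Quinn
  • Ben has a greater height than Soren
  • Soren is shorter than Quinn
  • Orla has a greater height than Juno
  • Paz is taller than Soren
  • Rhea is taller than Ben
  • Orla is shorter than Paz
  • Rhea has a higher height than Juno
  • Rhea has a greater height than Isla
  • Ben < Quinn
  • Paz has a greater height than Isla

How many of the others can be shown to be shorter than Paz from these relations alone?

From Paz the given relations immediately reach Soren, Isla, Orla.
From those, Juno — 4 in total.
Nothing else is reachable below Paz; 4 in all.

4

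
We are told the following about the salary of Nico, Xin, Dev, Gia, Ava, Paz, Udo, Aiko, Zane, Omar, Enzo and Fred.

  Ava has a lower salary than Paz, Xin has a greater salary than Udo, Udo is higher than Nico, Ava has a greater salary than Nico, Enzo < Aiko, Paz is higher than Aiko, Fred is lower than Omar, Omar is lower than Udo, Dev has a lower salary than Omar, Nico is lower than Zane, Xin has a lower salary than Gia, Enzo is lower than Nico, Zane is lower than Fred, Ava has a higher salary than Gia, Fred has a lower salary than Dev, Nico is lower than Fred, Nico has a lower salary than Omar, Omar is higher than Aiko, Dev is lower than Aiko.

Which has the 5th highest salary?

Udo

Chaining the given pairs: Enzo < Nico < Zane < Fred < Dev < Aiko < Omar < Udo < Xin < Gia < Ava < Paz.
Counting 5 from the largest end gives Udo.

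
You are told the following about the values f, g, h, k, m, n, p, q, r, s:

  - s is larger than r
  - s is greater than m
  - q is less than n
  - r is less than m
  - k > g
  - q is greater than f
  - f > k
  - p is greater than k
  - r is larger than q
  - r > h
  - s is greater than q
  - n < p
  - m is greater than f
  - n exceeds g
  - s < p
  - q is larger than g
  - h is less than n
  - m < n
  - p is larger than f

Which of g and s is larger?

Link the given pairs in sequence: g < k; k < f; f < q; q < r; r < m; m < s.
Together: g < k < f < q < r < m < s.
So g < s; s is the larger of the two.

s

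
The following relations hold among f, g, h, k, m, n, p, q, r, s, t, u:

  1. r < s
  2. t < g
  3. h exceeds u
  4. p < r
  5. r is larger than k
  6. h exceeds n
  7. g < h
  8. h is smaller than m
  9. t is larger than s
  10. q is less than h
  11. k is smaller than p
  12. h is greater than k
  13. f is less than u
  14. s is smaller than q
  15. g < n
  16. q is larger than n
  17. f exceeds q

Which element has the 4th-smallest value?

Chaining the given pairs: k < p < r < s < t < g < n < q < f < u < h < m.
The 4th smallest is s.

s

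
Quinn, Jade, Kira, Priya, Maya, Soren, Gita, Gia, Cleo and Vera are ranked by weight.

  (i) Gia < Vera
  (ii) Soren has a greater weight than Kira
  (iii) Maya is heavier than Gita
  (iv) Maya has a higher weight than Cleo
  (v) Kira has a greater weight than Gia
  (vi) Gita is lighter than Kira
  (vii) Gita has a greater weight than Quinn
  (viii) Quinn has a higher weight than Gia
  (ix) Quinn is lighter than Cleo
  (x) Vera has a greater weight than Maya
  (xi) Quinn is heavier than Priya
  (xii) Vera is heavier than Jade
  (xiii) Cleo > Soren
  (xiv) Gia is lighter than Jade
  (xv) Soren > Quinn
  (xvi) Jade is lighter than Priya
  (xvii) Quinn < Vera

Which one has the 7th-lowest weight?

The consecutive relations fix a unique order: Gia < Jade < Priya < Quinn < Gita < Kira < Soren < Cleo < Maya < Vera.
The 7th smallest is Soren.

Soren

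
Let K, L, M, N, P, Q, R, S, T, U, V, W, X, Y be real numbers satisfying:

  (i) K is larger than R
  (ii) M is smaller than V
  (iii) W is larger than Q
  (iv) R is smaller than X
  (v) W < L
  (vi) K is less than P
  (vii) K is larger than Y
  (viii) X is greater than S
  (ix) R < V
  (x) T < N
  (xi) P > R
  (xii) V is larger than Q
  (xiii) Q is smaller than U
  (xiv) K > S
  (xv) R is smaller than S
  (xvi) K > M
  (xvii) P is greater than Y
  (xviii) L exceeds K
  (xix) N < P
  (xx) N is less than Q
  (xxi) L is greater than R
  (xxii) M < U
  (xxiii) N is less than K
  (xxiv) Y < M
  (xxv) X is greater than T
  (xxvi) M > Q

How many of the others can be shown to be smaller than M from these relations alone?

The elements the relations force below M are T, Y, N, Q — no chain reaches any other.
That is 4.

4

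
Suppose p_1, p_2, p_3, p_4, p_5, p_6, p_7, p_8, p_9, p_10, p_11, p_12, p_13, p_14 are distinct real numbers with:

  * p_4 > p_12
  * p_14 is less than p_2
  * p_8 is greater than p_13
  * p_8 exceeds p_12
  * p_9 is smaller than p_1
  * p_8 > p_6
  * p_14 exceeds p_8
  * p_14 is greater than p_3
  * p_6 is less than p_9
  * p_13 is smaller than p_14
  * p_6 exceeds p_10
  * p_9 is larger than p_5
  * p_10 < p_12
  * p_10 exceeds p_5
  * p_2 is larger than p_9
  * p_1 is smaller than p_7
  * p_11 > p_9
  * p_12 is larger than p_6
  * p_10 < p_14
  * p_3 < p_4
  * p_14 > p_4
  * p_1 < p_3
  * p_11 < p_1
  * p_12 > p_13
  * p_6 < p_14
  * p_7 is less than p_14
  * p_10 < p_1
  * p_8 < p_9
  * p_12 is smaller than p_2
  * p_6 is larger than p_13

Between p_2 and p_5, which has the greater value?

p_2

Chaining the given relations: p_5 < p_10 < p_6 < p_12 < p_8 < p_9 < p_11 < p_1 < p_3 < p_4 < p_14 < p_2.
So p_5 < p_2; p_2 is the larger of the two.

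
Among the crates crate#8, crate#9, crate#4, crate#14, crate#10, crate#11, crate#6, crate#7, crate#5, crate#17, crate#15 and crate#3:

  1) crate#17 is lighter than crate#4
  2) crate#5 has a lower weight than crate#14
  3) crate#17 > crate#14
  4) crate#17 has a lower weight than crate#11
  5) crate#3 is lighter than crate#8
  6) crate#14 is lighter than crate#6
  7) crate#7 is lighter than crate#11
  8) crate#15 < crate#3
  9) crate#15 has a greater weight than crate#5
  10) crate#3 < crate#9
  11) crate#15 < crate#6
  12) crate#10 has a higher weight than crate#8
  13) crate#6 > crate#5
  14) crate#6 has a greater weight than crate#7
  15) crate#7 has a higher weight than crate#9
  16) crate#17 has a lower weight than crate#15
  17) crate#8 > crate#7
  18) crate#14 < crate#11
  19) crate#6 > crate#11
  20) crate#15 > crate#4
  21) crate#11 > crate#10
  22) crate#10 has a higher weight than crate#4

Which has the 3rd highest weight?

The consecutive relations fix a unique order: crate#5 < crate#14 < crate#17 < crate#4 < crate#15 < crate#3 < crate#9 < crate#7 < crate#8 < crate#10 < crate#11 < crate#6.
Counting 3 from the largest end gives crate#10.

crate#10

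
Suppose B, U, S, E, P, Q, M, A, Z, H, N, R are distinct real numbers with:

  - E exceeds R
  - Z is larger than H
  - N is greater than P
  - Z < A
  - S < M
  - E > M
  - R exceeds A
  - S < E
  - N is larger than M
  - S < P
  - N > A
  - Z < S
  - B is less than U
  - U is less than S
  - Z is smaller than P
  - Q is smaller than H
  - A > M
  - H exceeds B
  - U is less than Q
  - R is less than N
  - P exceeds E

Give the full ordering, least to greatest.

B < U < Q < H < Z < S < M < A < R < E < P < N

Nothing is placed below B, so it is least; from there B < U; U < Q; Q < H; H < Z; Z < S; S < M; M < A; A < R; R < E; E < P; P < N, each given directly.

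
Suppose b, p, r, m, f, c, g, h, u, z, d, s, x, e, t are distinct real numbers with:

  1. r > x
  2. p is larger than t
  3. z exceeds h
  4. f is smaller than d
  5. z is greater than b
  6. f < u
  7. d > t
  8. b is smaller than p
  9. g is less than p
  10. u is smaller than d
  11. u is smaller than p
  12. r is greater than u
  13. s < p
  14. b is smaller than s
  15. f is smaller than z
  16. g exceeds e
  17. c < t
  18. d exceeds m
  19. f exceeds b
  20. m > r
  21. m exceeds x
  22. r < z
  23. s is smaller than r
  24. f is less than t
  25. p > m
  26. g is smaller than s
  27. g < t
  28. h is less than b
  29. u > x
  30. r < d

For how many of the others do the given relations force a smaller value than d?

From d the given relations immediately reach f, u, r, t, m.
From those, b, g, x, c, s — 10 in total.
From those, h, e — 12 in total.
Nothing else is reachable below d; 12 in all.

12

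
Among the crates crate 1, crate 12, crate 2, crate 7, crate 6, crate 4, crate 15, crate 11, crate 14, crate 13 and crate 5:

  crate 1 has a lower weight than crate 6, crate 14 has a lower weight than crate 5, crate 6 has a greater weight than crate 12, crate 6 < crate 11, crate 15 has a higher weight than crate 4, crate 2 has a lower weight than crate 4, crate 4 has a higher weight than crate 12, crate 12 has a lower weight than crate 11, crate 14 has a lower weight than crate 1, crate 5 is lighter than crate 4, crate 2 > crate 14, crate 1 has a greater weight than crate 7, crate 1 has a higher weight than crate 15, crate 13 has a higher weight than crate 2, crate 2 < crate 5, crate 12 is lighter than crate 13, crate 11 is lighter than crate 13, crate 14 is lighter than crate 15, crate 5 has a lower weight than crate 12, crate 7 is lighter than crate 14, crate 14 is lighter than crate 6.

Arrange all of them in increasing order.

crate 7 < crate 14 < crate 2 < crate 5 < crate 12 < crate 4 < crate 15 < crate 1 < crate 6 < crate 11 < crate 13

The consecutive links are each given: crate 7 < crate 14; crate 14 < crate 2; crate 2 < crate 5; crate 5 < crate 12; crate 12 < crate 4; crate 4 < crate 15; crate 15 < crate 1; crate 1 < crate 6; crate 6 < crate 11; crate 11 < crate 13.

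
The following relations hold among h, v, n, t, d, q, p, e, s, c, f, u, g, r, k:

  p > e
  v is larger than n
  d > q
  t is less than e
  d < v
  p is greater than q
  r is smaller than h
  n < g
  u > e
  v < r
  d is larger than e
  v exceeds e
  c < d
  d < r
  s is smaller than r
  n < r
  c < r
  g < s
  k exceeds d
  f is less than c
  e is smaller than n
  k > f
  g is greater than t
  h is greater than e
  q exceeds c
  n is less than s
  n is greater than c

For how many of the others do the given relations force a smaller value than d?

Directly below d: e, c, q.
One step further: f, t (5 so far).
Nothing else is reachable below d; 5 in all.

5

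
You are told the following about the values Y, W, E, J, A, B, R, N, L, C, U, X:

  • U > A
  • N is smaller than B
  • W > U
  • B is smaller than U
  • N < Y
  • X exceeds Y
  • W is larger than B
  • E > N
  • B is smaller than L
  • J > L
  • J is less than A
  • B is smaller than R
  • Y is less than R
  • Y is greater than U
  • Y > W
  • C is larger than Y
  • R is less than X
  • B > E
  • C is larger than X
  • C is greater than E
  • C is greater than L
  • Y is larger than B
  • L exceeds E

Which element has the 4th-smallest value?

Chaining the given pairs: N < E < B < L < J < A < U < W < Y < R < X < C.
The 4th smallest is L.

L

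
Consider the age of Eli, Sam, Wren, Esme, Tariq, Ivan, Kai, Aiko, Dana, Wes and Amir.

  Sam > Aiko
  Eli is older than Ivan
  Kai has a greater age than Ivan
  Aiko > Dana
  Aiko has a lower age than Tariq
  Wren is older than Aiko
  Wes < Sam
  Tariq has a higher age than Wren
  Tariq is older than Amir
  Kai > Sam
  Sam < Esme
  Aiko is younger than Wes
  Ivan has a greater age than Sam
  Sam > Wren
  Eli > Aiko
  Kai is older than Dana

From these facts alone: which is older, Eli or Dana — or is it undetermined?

Eli

Dana < Aiko and Aiko < Wren give Dana < Wren.
With Wren < Sam: Dana < Aiko < Wren < Sam.
With Sam < Ivan: Dana < Aiko < Wren < Sam < Ivan.
With Ivan < Eli: Dana < Aiko < Wren < Sam < Ivan < Eli.
So Eli is older.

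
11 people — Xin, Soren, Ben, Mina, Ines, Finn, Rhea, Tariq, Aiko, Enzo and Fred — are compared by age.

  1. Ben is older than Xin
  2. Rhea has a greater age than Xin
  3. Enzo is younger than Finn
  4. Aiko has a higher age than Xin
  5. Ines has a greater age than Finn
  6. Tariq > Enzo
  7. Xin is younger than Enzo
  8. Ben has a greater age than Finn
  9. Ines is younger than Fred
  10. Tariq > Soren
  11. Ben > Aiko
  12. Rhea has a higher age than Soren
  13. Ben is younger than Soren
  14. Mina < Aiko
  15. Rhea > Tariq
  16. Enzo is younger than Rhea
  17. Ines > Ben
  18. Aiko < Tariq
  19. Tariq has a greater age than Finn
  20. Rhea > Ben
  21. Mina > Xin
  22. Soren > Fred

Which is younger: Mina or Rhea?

Link the given pairs in sequence: Mina < Aiko; Aiko < Ben; Ben < Ines; Ines < Fred; Fred < Soren; Soren < Tariq; Tariq < Rhea.
Chaining these gives Mina < Aiko < Ben < Ines < Fred < Soren < Tariq < Rhea.
So Mina < Rhea; Mina is the younger of the two.

Mina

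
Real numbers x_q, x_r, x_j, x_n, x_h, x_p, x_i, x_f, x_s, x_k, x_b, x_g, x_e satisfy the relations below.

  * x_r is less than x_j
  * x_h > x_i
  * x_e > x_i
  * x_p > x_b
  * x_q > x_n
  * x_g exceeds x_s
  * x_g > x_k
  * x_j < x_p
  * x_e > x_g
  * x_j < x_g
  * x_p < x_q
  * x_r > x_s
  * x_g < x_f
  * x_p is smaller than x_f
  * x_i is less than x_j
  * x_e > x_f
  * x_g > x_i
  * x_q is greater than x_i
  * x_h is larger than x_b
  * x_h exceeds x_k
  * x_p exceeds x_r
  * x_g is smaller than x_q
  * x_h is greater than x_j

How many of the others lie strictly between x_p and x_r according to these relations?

Chaining upward from x_r reaches: x_j, x_g, x_h, x_q, x_f, x_e.
Chaining downward from x_p reaches: x_s, x_b, x_i, x_j.
Strictly between x_r and x_p are those in both lists: x_j — 1 element.

1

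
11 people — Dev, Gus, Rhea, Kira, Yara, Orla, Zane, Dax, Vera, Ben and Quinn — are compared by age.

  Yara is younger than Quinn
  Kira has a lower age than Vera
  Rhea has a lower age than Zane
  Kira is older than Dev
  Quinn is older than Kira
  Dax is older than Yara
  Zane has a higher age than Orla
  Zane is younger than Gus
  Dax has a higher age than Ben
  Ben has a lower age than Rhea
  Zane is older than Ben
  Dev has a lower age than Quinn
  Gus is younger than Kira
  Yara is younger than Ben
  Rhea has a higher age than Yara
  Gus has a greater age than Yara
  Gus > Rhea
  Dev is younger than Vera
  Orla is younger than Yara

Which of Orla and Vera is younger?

Orla

Link the given pairs in sequence: Orla < Yara; Yara < Ben; Ben < Rhea; Rhea < Zane; Zane < Gus; Gus < Kira; Kira < Vera.
Together: Orla < Yara < Ben < Rhea < Zane < Gus < Kira < Vera.
So Orla < Vera; Orla is the younger of the two.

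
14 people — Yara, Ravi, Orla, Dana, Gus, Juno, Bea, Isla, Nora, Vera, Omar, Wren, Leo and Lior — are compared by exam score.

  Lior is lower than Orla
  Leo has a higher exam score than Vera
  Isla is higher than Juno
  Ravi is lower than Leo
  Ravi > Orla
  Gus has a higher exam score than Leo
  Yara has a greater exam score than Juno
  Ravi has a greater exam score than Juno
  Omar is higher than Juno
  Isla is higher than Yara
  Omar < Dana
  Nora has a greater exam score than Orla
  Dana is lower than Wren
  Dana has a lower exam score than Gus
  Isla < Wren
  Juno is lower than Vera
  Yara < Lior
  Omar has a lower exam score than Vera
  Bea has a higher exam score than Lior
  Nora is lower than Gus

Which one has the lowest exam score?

Juno

Chaining upward from Juno: directly above it, Yara, Omar, Vera, Ravi, Isla; then Lior, Dana, Leo, Wren; then Orla, Bea, Gus; then Nora.
That covers every other element, and nothing is given below Juno, so Juno is the lowest exam score.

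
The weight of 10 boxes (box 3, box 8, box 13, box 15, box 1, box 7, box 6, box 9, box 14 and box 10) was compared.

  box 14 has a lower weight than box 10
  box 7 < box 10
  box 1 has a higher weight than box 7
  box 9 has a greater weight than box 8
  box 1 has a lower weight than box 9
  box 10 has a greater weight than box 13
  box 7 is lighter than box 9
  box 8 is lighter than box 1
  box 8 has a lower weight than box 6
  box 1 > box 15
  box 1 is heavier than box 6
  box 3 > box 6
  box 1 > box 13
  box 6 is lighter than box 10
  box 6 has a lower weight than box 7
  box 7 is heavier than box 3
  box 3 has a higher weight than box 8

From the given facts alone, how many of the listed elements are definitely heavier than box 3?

From box 3 the given relations immediately reach box 7.
From those, box 1, box 9, box 10 — 4 in total.
No other element is forced above box 3 by the given relations, so the count is 4.

4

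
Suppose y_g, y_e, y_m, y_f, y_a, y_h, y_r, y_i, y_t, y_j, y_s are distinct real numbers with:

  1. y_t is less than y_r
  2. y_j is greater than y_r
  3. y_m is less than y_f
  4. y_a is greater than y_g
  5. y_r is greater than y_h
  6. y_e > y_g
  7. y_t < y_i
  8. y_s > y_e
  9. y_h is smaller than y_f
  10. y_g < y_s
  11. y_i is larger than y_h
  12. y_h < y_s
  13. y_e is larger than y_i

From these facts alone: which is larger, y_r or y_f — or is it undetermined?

Following every chain through y_f: below y_f we get y_h, y_m.
y_r is not reached, and no chain runs the other way from y_r to y_f.
So the given relations leave the order of y_f and y_r undetermined.

undetermined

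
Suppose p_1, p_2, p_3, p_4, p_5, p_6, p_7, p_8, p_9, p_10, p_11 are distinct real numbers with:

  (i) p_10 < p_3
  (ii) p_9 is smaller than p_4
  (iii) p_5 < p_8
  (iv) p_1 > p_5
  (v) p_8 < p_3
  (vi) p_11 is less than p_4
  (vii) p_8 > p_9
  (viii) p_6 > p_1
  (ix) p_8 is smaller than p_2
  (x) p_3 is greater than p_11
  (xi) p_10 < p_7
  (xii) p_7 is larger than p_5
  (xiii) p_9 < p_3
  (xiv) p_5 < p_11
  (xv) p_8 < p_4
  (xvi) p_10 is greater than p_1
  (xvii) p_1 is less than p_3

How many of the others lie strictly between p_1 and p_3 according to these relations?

1

The relations place p_1 below p_3. An element lies strictly between them when it is forced above p_1 and also forced below p_3.
Above p_1: {p_10, p_7, p_6}. Below p_3: {p_9, p_5, p_8, p_11, p_10}.
Intersection: {p_10} — 1.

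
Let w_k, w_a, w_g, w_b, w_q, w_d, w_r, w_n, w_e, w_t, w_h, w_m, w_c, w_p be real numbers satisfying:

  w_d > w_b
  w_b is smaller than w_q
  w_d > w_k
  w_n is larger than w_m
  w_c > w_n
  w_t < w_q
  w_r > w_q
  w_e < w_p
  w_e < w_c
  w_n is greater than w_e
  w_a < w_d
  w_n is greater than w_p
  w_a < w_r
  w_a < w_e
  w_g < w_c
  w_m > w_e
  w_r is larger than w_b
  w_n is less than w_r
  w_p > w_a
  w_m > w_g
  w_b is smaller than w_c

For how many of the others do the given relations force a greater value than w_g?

4

The elements the relations force above w_g are w_m, w_n, w_c, w_r — no chain reaches any other.
That is 4.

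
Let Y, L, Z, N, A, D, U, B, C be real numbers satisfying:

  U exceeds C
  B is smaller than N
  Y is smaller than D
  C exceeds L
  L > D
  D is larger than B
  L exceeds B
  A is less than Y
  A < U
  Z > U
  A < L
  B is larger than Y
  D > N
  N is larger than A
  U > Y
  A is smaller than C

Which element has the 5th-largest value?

Piecing the relations together gives one ordering: A < Y < B < N < D < L < C < U < Z.
The 5th largest is D.

D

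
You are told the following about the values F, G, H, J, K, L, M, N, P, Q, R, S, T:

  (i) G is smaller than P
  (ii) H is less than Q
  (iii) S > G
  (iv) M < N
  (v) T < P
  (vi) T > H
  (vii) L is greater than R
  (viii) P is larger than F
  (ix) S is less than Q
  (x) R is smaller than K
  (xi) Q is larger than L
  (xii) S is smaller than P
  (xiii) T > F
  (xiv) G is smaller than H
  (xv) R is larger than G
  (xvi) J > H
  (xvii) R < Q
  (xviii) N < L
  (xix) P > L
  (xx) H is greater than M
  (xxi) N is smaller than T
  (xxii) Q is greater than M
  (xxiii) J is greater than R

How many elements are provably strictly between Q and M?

Chaining upward from M reaches: H, N, J, L, T, P.
Chaining downward from Q reaches: G, R, H, N, S, L.
Strictly between M and Q are those in both lists: H, N, L — 3 elements.

3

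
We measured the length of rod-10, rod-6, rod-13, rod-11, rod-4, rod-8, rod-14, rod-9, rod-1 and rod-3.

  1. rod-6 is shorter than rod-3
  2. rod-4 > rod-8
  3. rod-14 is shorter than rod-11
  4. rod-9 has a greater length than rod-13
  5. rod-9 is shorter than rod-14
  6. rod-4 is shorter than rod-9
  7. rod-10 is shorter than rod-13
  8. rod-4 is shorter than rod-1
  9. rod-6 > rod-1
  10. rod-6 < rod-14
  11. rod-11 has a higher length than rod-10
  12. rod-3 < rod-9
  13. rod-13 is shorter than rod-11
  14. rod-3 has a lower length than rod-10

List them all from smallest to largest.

Each adjacent pair is fixed by a given relation: rod-8 < rod-4; rod-4 < rod-1; rod-1 < rod-6; rod-6 < rod-3; rod-3 < rod-10; rod-10 < rod-13; rod-13 < rod-9; rod-9 < rod-14; rod-14 < rod-11. Chaining them end to end gives the full order.

rod-8 < rod-4 < rod-1 < rod-6 < rod-3 < rod-10 < rod-13 < rod-9 < rod-14 < rod-11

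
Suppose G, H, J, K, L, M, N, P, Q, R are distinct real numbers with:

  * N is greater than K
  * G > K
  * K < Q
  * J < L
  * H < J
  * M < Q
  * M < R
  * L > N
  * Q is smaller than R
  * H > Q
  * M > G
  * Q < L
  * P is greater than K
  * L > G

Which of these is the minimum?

K

P is not least since K < P; N is not least since K < N; G is not least since K < G; M is not least since G < M; Q is not least since M < Q; R is not least since M < R; H is not least since Q < H; J is not least since H < J; L is not least since N < L.
Only K has nothing below it, so K is the minimum.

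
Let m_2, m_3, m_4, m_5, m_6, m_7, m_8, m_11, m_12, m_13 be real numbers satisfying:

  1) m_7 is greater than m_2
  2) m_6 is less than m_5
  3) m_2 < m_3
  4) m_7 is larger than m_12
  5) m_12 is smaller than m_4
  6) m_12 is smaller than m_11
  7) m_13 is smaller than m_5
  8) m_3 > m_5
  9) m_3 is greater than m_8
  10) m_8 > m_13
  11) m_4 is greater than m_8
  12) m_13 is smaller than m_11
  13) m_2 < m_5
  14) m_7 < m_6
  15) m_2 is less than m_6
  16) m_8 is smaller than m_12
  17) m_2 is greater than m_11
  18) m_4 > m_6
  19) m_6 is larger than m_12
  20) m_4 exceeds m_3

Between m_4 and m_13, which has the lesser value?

m_13

m_13 < m_8 < m_12 < m_11 < m_2 < m_7 < m_6 < m_5 < m_3 < m_4, by transitivity through m_8, m_12, m_11, m_2, m_7, m_6, m_5, m_3.
So m_13 < m_4; m_13 is the smaller of the two.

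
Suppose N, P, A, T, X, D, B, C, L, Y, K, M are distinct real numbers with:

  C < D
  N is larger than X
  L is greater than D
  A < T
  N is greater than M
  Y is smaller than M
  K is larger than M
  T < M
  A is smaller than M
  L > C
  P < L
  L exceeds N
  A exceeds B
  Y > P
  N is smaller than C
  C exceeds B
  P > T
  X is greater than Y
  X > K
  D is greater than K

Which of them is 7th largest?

M

Piecing the relations together gives one ordering: B < A < T < P < Y < M < K < X < N < C < D < L.
The 7th largest is M.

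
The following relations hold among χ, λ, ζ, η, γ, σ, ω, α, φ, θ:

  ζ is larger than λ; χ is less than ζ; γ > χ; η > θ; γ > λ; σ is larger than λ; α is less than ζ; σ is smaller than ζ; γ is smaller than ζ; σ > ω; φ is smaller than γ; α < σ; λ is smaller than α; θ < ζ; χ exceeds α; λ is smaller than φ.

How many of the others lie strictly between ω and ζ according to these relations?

1

The relations place ω below ζ. An element lies strictly between them when it is forced above ω and also forced below ζ.
Above ω: {σ}. Below ζ: {λ, φ, α, χ, γ, θ, σ}.
Intersection: {σ} — 1.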